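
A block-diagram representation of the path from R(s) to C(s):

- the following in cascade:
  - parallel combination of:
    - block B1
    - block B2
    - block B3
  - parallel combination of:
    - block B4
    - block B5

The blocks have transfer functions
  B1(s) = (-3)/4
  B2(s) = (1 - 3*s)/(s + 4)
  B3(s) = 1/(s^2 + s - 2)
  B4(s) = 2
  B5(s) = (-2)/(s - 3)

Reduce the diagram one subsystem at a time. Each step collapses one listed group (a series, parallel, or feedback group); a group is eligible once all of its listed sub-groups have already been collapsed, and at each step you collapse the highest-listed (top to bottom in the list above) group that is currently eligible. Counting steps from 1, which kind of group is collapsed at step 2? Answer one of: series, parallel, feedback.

(1) parallel reduction of B1, B2, B3
(2) parallel reduction of B4, B5
(3) series reduction of (B1+B2+B3), (B4+B5)
So the answer for step 2 is parallel.

Therefore the answer is parallel.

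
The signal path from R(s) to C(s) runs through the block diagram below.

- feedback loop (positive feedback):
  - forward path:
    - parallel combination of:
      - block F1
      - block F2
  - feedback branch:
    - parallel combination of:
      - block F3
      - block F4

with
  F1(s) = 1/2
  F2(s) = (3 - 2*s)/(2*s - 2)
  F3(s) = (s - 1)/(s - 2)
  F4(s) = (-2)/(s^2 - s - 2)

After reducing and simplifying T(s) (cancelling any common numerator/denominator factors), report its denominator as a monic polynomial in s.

(1) parallel reduction of F1, F2 = (2 - s)/(2*s - 2)
(2) parallel reduction of F3, F4 = (s^2 - 3)/(s^2 - s - 2)
(3) close the feedback loop around (F1+F2), (F3+F4) = (-s^2 + s + 2)/(3*s^2 - 5)
That last expression is T(s), already simplified. Scaling its denominator by 1/3 (the reciprocal of the leading coefficient) yields the monic denominator.

Final answer: s^2 - 5/3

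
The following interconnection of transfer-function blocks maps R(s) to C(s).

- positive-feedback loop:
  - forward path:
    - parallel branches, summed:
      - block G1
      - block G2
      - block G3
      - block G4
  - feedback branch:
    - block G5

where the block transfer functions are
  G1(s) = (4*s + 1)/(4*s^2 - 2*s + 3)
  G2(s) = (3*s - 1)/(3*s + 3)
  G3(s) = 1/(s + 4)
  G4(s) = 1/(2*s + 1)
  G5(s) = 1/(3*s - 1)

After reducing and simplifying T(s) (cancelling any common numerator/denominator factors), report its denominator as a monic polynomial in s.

(1) combine G1, G2, G3, G4 in parallel gives (24*s^5 + 148*s^4 + 196*s^3 + 281*s^2 + 146*s + 45)/(24*s^5 + 120*s^4 + 108*s^3 + 69*s^2 + 93*s + 36)
(2) apply the feedback formula to (G1+G2+G3+G4), G5 gives (72*s^6 + 420*s^5 + 440*s^4 + 647*s^3 + 157*s^2 - 11*s - 45)/(72*s^6 + 312*s^5 + 56*s^4 - 97*s^3 - 71*s^2 - 131*s - 81)
Step 2 gives the fully reduced T(s), with no common factor left to cancel. The denominator's leading coefficient is 72, so divide each of its coefficients by 72 to get the monic form.

Answer: s^6 + 13*s^5/3 + 7*s^4/9 - 97*s^3/72 - 71*s^2/72 - 131*s/72 - 9/8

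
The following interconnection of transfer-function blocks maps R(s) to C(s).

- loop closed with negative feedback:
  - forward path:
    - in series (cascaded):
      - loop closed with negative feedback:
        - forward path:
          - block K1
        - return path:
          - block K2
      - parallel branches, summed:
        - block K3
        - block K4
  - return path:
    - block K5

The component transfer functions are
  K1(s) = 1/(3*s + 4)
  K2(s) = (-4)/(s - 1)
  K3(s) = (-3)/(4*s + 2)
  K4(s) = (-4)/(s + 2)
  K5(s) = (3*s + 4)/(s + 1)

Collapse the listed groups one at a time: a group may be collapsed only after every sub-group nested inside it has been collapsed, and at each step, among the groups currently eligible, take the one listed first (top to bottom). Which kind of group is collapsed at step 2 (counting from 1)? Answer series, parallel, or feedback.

(1) apply the feedback formula to K1, K2
(2) add K3, K4 (parallel)
(3) series reduction of [K1/(1+K1*K2)], (K3+K4)
(4) collapse the loop (([K1/(1+K1*K2)]*(K3+K4)) forward, K5 return)
Step 2 collapses a parallel group.

Answer: parallel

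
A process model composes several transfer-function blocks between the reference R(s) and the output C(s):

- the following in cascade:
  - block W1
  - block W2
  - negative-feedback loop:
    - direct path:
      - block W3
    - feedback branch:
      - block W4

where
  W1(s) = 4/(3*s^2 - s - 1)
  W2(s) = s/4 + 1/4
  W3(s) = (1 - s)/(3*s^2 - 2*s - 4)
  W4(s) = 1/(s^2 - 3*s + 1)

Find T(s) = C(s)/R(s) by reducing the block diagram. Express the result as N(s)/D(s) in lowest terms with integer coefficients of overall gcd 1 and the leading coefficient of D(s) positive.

[1] reduce the feedback loop with forward W3 and return W4: (-s^3 + 4*s^2 - 4*s + 1)/(3*s^4 - 11*s^3 + 5*s^2 + 9*s - 3)
[2] multiply W1, W2, [W3/(1+W3*W4)] (series) - this is the overall T(s), already in the required normalized form

Hence the answer: (-s^4 + 3*s^3 - 3*s + 1)/(9*s^6 - 36*s^5 + 23*s^4 + 33*s^3 - 23*s^2 - 6*s + 3)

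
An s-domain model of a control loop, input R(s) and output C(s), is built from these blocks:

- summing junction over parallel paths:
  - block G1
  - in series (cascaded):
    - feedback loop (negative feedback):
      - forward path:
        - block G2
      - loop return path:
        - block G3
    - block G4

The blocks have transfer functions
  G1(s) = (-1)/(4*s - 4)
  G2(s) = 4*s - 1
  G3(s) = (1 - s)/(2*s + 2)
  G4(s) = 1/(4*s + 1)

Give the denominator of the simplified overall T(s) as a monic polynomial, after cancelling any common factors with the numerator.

First reduce the diagram to T(s).

Step 1 - reduce the feedback loop with forward G2 and return G3, giving (-8*s^2 - 6*s + 2)/(4*s^2 - 7*s - 1)
Step 2 - combine [G2/(1+G2*G3)], G4 in series, giving (-8*s^2 - 6*s + 2)/(16*s^3 - 24*s^2 - 11*s - 1)
Step 3 - reduce the parallel group G1, ([G2/(1+G2*G3)]*G4), giving (-48*s^3 + 32*s^2 + 43*s - 7)/(64*s^4 - 160*s^3 + 52*s^2 + 40*s + 4)
That last expression is T(s), already simplified. Scaling its denominator by 1/64 (the reciprocal of the leading coefficient) yields the monic denominator.

Answer: s^4 - 5*s^3/2 + 13*s^2/16 + 5*s/8 + 1/16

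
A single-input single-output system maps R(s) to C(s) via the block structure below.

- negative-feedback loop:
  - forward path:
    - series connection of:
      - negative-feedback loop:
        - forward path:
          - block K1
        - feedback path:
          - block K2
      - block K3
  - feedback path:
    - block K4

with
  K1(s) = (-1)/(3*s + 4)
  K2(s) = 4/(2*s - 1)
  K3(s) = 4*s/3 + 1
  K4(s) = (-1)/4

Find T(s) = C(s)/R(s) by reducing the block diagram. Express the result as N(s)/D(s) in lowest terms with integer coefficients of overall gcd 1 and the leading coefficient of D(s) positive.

First reduce the diagram to T(s).

Step 1. apply the feedback formula to K1, K2; result (1 - 2*s)/(6*s^2 + 5*s - 8)
Step 2. cascade [K1/(1+K1*K2)], K3; result (-8*s^2 - 2*s + 3)/(18*s^2 + 15*s - 24)
Step 3. feedback reduction of ([K1/(1+K1*K2)]*K3), K4; the result is T(s) itself (integer coefficients, no common factor, positive leading denominator coefficient)

Answer: (-32*s^2 - 8*s + 12)/(80*s^2 + 62*s - 99)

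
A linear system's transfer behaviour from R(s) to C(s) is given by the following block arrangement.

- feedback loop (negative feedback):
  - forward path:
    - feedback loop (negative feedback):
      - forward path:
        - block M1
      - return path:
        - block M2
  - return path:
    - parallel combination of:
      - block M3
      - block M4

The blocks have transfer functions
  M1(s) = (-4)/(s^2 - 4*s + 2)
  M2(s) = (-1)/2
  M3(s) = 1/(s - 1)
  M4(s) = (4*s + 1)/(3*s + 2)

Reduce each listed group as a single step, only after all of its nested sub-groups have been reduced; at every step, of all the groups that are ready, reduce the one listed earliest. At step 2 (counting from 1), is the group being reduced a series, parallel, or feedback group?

Step 1 - collapse the loop (M1 forward, M2 return)
Step 2 - combine M3, M4 in parallel
Step 3 - feedback reduction of [M1/(1+M1*M2)], (M3+M4)
At step 2 the group reduced is parallel.

Hence the answer: parallel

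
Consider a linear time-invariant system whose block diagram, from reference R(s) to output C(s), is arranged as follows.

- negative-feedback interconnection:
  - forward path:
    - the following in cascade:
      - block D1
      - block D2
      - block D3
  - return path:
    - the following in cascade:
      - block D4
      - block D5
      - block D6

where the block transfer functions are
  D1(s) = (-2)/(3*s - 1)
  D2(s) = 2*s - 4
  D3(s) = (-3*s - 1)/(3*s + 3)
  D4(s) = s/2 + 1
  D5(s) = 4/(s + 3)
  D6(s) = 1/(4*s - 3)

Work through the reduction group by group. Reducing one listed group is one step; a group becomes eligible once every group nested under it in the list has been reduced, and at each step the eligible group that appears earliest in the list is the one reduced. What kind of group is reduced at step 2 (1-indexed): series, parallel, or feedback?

Step 1. combine D1, D2, D3 in series
Step 2. cascade D4, D5, D6
Step 3. collapse the loop ((D1*D2*D3) forward, (D4*D5*D6) return)
Step 2: series.

Answer: series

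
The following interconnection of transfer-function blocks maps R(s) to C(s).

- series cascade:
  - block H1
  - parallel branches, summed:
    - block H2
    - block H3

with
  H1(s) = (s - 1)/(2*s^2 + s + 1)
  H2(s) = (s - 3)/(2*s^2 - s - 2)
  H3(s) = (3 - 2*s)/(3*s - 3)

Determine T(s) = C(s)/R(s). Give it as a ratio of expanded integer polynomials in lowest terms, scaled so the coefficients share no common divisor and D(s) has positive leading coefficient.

The answer is (-4*s^3 + 11*s^2 - 11*s + 3)/(12*s^4 - 9*s^2 - 9*s - 6).

Reasoning:
[1] parallel reduction of H2, H3: (-4*s^3 + 11*s^2 - 11*s + 3)/(6*s^3 - 9*s^2 - 3*s + 6)
[2] reduce the series chain H1, (H2+H3): this yields T(s), and no further normalization is needed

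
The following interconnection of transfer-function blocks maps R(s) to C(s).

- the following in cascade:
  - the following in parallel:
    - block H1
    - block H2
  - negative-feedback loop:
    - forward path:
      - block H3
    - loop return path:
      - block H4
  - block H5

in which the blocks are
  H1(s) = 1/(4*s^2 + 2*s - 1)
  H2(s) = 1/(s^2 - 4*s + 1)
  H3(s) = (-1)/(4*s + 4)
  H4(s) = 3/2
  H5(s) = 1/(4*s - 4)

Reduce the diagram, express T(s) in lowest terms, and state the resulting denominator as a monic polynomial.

Reducing step by step:

[1] combine H1, H2 in parallel gives (5*s^2 - 2*s)/(4*s^4 - 14*s^3 - 5*s^2 + 6*s - 1)
[2] reduce the feedback loop with forward H3 and return H4 gives (-2)/(8*s + 5)
[3] reduce the series chain (H1+H2), [H3/(1+H3*H4)], H5 gives (-5*s^2 + 2*s)/(64*s^6 - 248*s^5 - 36*s^4 + 266*s^3 - 2*s^2 - 54*s + 10)
T(s) is the step-3 result (common factors already cancelled). Leading coefficient of the denominator: 64. Divide through by 64 for the monic polynomial.

Answer: s^6 - 31*s^5/8 - 9*s^4/16 + 133*s^3/32 - s^2/32 - 27*s/32 + 5/32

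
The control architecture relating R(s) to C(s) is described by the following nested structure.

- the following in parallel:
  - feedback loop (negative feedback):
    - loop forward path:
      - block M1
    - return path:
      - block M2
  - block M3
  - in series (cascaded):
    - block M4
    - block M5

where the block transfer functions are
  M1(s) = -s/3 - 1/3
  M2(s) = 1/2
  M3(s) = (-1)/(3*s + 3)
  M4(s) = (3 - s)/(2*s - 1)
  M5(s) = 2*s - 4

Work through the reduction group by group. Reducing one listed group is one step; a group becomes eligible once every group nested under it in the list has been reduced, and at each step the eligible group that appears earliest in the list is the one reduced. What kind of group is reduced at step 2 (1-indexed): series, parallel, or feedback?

Answer: series

Working:
(1) close the feedback loop around M1, M2
(2) multiply M4, M5 (series)
(3) reduce the parallel group [M1/(1+M1*M2)], M3, (M4*M5)
Step 2: series.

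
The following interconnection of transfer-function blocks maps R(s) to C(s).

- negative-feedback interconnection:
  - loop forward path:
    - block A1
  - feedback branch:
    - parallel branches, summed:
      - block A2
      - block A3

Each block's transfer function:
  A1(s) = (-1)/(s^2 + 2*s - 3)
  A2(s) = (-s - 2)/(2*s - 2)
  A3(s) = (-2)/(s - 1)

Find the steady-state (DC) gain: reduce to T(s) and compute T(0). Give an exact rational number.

The answer is 1/6.

Reasoning:
Step 1 - add A2, A3 (parallel); result (-s - 6)/(2*s - 2)
Step 2 - apply the feedback formula to A1, (A2+A3); result (2 - 2*s)/(2*s^3 + 2*s^2 - 9*s + 12)
DC gain: substitute s = 0 into T(s) from step 2: T(0) = 2/12 = 1/6.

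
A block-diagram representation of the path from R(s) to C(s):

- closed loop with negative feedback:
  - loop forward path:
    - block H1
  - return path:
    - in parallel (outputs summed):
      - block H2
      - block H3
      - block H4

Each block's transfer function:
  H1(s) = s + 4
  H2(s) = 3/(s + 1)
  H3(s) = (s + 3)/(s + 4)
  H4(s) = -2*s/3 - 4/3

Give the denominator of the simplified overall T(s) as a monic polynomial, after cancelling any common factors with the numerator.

Reducing step by step:

[1] sum the parallel branches H2, H3, H4 -> (-2*s^3 - 11*s^2 - 7*s + 29)/(3*s^2 + 15*s + 12)
[2] collapse the loop (H1 forward, (H2+H3+H4) return) -> (-3*s - 3)/(2*s^2 + 3*s - 8)
No further cancellation is possible in the step-2 result, so that is T(s). Its denominator becomes monic after dividing by the leading coefficient 2.

Answer: s^2 + 3*s/2 - 4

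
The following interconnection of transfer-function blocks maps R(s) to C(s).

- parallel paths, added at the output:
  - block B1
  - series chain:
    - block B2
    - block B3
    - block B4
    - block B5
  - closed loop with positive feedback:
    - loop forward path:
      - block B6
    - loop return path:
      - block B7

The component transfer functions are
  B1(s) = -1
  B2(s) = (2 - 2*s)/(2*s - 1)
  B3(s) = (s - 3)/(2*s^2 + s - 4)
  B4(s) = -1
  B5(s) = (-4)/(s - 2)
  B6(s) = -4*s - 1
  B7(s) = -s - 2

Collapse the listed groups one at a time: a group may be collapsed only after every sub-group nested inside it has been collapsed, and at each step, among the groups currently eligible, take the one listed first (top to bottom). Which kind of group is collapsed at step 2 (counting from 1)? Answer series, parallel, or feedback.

1. combine B2, B3, B4, B5 in series
2. feedback reduction of B6, B7
3. sum the parallel branches B1, (B2*B3*B4*B5), [B6/(1-B6*B7)]
Step 2 collapses a feedback group.

Answer: feedback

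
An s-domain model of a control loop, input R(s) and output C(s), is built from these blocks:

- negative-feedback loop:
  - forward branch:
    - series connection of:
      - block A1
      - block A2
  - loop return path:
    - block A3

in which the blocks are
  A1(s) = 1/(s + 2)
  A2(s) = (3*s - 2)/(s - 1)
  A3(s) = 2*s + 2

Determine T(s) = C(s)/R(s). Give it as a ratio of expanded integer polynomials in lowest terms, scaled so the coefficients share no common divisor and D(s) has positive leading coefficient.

Step 1. multiply A1, A2 (series) -> (3*s - 2)/(s^2 + s - 2)
Step 2. reduce the feedback loop with forward (A1*A2) and return A3 - this is the overall T(s), already in the required normalized form

Answer: (3*s - 2)/(7*s^2 + 3*s - 6)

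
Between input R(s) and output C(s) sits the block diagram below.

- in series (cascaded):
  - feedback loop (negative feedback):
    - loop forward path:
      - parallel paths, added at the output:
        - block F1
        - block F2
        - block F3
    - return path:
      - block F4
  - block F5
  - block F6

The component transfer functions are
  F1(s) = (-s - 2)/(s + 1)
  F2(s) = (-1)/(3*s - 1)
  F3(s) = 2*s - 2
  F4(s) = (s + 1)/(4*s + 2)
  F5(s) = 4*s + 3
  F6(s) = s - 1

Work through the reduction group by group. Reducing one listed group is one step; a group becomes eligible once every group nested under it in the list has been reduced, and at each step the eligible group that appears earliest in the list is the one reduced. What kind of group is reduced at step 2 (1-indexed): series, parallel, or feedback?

Step 1 - sum the parallel branches F1, F2, F3
Step 2 - reduce the feedback loop with forward (F1+F2+F3) and return F4
Step 3 - combine [(F1+F2+F3)/(1+(F1+F2+F3)*F4)], F5, F6 in series
The group at step 2 is a feedback group.

Final answer: feedback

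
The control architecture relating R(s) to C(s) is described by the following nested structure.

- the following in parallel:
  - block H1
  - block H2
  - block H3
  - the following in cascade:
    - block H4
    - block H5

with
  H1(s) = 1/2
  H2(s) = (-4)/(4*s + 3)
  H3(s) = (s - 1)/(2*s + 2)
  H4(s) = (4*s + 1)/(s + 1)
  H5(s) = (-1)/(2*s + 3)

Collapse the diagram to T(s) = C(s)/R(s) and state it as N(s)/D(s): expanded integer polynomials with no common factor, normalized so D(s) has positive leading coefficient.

Answer: (8*s^3 - 6*s^2 - 27*s - 15)/(8*s^3 + 26*s^2 + 27*s + 9)

Working:
Step 1. reduce the series chain H4, H5: (-4*s - 1)/(2*s^2 + 5*s + 3)
Step 2. parallel reduction of H1, H2, H3, (H4*H5): this yields T(s), and no further normalization is needed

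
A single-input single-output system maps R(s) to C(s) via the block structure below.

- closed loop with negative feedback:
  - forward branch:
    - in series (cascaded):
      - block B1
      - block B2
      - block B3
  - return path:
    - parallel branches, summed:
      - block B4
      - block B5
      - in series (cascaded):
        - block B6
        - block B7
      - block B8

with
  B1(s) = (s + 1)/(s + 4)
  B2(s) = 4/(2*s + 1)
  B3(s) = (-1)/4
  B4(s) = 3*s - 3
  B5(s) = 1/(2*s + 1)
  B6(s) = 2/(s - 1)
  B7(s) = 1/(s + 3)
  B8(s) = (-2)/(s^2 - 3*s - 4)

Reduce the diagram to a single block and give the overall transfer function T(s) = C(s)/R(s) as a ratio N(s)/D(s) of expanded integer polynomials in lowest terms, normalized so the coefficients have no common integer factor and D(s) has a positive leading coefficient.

Step 1 - cascade B1, B2, B3 -> (-s - 1)/(2*s^2 + 9*s + 4)
Step 2 - multiply B6, B7 (series) -> 2/(s^2 + 2*s - 3)
Step 3 - reduce the parallel group B4, B5, (B6*B7), B8 -> (6*s^6 - 9*s^5 - 77*s^4 + 47*s^3 + 75*s^2 - 52*s - 26)/(2*s^5 - s^4 - 27*s^3 - 11*s^2 + 25*s + 12)
Step 4 - collapse the loop ((B1*B2*B3) forward, (B4+B5+(B6*B7)+B8) return): this yields T(s), and no further normalization is needed

Hence the answer: (2*s^5 - s^4 - 27*s^3 - 11*s^2 + 25*s + 12)/(2*s^6 - 21*s^5 - 10*s^4 + 249*s^3 + 30*s^2 - 212*s - 74)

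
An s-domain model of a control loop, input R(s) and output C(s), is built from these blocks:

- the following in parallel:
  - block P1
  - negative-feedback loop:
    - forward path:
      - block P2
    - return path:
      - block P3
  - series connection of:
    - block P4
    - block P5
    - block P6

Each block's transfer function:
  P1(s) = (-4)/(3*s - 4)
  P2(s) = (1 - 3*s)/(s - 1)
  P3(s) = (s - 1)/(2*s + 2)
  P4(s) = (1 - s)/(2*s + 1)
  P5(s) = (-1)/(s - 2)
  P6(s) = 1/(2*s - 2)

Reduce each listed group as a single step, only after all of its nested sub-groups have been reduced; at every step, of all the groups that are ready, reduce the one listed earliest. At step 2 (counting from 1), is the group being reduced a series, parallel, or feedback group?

(1) collapse the loop (P2 forward, P3 return)
(2) combine P4, P5, P6 in series
(3) combine P1, [P2/(1+P2*P3)], (P4*P5*P6) in parallel
The group at step 2 is a series group.

Answer: series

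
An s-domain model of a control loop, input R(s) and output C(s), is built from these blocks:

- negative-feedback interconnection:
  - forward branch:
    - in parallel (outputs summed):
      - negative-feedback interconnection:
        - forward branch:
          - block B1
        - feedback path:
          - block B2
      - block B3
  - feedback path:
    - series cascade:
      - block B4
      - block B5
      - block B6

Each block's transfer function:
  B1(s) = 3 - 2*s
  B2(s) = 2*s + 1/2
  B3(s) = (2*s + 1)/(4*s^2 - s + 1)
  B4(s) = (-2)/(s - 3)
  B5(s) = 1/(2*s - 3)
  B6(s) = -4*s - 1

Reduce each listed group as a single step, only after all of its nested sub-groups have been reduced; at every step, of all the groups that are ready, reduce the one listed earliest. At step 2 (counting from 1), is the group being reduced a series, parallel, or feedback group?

Reducing step by step:

Step 1: apply the feedback formula to B1, B2
Step 2: combine [B1/(1+B1*B2)], B3 in parallel
Step 3: series reduction of B4, B5, B6
Step 4: reduce the feedback loop with forward ([B1/(1+B1*B2)]+B3) and return (B4*B5*B6)
Step 2: parallel.

Answer: parallel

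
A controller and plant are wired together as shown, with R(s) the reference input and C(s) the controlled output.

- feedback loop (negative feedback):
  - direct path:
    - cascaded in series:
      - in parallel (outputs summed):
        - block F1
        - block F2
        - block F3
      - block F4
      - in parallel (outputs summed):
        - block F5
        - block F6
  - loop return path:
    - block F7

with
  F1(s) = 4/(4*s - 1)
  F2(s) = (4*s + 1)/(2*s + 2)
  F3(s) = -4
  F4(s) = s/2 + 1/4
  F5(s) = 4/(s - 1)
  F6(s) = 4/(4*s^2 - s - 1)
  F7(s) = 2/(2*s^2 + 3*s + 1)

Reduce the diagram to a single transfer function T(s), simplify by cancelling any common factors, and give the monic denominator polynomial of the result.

The answer is s^6 + s^5/2 - 91*s^4/16 - 37*s^3/8 + 13*s^2/2 + 17*s/8 - 31/16.

Reasoning:
1. add F1, F2, F3 (parallel) -> (-16*s^2 - 16*s + 15)/(8*s^2 + 6*s - 2)
2. sum the parallel branches F5, F6 -> (16*s^2 - 8)/(4*s^3 - 5*s^2 + 1)
3. cascade (F1+F2+F3), F4, (F5+F6) -> (-64*s^5 - 96*s^4 + 60*s^3 + 78*s^2 - 14*s - 15)/(16*s^5 - 8*s^4 - 19*s^3 + 9*s^2 + 3*s - 1)
4. reduce the feedback loop with forward ((F1+F2+F3)*F4*(F5+F6)) and return F7 -> (-64*s^6 - 160*s^5 - 36*s^4 + 138*s^3 + 64*s^2 - 29*s - 15)/(16*s^6 + 8*s^5 - 91*s^4 - 74*s^3 + 104*s^2 + 34*s - 31)
The result of step 4 is T(s) in lowest terms. Its denominator has leading coefficient 16; dividing the denominator through by 16 makes it monic.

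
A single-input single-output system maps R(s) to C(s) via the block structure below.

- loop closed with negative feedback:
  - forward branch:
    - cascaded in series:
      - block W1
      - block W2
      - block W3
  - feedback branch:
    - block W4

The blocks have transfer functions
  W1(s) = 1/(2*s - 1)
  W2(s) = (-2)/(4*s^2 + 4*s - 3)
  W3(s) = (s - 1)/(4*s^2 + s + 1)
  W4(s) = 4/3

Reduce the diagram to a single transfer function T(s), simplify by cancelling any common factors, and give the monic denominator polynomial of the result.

Step 1 - cascade W1, W2, W3 -> (2 - 2*s)/(32*s^5 + 24*s^4 - 28*s^3 + 6*s^2 - 7*s + 3)
Step 2 - collapse the loop ((W1*W2*W3) forward, W4 return) -> (6 - 6*s)/(96*s^5 + 72*s^4 - 84*s^3 + 18*s^2 - 29*s + 17)
That last expression is T(s), already simplified. Scaling its denominator by 1/96 (the reciprocal of the leading coefficient) yields the monic denominator.

Answer: s^5 + 3*s^4/4 - 7*s^3/8 + 3*s^2/16 - 29*s/96 + 17/96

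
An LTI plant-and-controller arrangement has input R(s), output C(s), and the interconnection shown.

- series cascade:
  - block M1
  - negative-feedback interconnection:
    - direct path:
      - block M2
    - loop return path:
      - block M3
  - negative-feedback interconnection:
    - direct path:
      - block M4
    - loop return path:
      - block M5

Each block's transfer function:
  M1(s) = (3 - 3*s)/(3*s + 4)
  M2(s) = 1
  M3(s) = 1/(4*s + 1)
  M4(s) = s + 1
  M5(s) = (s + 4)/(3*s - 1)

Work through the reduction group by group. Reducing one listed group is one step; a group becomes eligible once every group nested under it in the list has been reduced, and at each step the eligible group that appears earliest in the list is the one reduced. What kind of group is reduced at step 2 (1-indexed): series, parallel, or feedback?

[1] apply the feedback formula to M2, M3
[2] apply the feedback formula to M4, M5
[3] cascade M1, [M2/(1+M2*M3)], [M4/(1+M4*M5)]
The group at step 2 is a feedback group.

Answer: feedback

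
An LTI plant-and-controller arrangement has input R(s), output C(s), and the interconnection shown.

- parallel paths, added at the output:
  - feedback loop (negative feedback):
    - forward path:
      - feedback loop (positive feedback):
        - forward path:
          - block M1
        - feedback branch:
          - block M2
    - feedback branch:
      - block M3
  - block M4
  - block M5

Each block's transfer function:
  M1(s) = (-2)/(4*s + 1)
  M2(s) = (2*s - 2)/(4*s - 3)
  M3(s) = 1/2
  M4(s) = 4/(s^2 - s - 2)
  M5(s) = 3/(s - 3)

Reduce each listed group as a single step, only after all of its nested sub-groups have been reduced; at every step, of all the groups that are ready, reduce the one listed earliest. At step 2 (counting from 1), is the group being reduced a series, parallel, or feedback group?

Answer: feedback

Working:
Step 1. reduce the feedback loop with forward M1 and return M2
Step 2. close the feedback loop around [M1/(1-M1*M2)], M3
Step 3. reduce the parallel group [[M1/(1-M1*M2)]/(1+[M1/(1-M1*M2)]*M3)], M4, M5
Step 2 collapses a feedback group.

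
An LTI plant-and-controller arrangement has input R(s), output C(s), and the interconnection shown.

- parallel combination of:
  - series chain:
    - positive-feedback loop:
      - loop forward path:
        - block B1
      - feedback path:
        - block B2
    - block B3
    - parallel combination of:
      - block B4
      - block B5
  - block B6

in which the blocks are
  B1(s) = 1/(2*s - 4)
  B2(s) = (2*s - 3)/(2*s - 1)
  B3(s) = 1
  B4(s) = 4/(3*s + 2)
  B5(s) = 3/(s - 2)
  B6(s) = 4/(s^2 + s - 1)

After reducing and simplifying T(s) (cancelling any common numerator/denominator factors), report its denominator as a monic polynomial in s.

First reduce the diagram to T(s).

Step 1. apply the feedback formula to B1, B2 = (2*s - 1)/(4*s^2 - 12*s + 7)
Step 2. sum the parallel branches B4, B5 = (13*s - 2)/(3*s^2 - 4*s - 4)
Step 3. reduce the series chain [B1/(1-B1*B2)], B3, (B4+B5) = (26*s^2 - 17*s + 2)/(12*s^4 - 52*s^3 + 53*s^2 + 20*s - 28)
Step 4. reduce the parallel group ([B1/(1-B1*B2)]*B3*(B4+B5)), B6 = (74*s^4 - 199*s^3 + 171*s^2 + 99*s - 114)/(12*s^6 - 40*s^5 - 11*s^4 + 125*s^3 - 61*s^2 - 48*s + 28)
The result of step 4 is T(s) in lowest terms. Its denominator has leading coefficient 12; dividing the denominator through by 12 makes it monic.

Answer: s^6 - 10*s^5/3 - 11*s^4/12 + 125*s^3/12 - 61*s^2/12 - 4*s + 7/3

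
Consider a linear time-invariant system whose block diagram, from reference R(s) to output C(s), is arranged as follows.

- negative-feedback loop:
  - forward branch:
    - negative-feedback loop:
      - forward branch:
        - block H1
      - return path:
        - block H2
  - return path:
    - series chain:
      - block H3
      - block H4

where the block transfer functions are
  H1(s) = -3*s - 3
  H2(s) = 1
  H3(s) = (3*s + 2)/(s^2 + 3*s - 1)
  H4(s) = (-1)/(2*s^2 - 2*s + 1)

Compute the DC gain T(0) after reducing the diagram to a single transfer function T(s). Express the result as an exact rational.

[1] close the feedback loop around H1, H2, giving (3*s + 3)/(3*s + 2)
[2] combine H3, H4 in series, giving (-3*s - 2)/(2*s^4 + 4*s^3 - 7*s^2 + 5*s - 1)
[3] collapse the loop ([H1/(1+H1*H2)] forward, (H3*H4) return), giving (6*s^5 + 18*s^4 - 9*s^3 - 6*s^2 + 12*s - 3)/(6*s^5 + 16*s^4 - 13*s^3 - 8*s^2 - 8*s - 8)
DC gain: substitute s = 0 into T(s) from step 3: T(0) = -3/(-8) = 3/8.

Answer: 3/8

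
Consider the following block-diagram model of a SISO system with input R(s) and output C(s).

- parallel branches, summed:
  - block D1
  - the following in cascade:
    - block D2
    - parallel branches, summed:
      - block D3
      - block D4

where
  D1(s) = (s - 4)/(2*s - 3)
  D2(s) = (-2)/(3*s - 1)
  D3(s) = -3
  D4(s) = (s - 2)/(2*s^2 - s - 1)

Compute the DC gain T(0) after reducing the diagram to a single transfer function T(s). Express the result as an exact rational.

The answer is -2/3.

Reasoning:
Step 1: reduce the parallel group D3, D4 -> (-6*s^2 + 4*s + 1)/(2*s^2 - s - 1)
Step 2: series reduction of D2, (D3+D4) -> (12*s^2 - 8*s - 2)/(6*s^3 - 5*s^2 - 2*s + 1)
Step 3: sum the parallel branches D1, (D2*(D3+D4)) -> (6*s^4 - 5*s^3 - 34*s^2 + 29*s + 2)/(12*s^4 - 28*s^3 + 11*s^2 + 8*s - 3)
Step 3 gives the overall T(s). Then T(0) = 2/(-3) = -2/3.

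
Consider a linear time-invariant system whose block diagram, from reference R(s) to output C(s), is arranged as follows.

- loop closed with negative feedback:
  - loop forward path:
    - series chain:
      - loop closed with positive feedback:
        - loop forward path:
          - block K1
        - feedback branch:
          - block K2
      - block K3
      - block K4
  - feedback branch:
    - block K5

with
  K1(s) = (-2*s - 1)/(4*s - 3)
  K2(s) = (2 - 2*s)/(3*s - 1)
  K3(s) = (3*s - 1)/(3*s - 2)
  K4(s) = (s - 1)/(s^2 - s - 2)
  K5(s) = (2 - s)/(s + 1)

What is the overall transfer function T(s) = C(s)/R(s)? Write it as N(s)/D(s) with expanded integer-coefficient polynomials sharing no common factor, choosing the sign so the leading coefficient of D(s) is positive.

Answer: (-18*s^5 + 3*s^4 + 22*s^3 - 4*s^2 - 4*s + 1)/(24*s^6 - 31*s^5 - 92*s^4 + 130*s^3 - 6*s^2 - 55*s + 22)

Working:
Step 1. feedback reduction of K1, K2, giving (-6*s^2 - s + 1)/(8*s^2 - 11*s + 5)
Step 2. series reduction of [K1/(1-K1*K2)], K3, K4, giving (-18*s^4 + 21*s^3 + s^2 - 5*s + 1)/(24*s^5 - 73*s^4 + 38*s^3 + 51*s^2 - 64*s + 20)
Step 3. feedback reduction of ([K1/(1-K1*K2)]*K3*K4), K5; the result is T(s) itself (integer coefficients, no common factor, positive leading denominator coefficient)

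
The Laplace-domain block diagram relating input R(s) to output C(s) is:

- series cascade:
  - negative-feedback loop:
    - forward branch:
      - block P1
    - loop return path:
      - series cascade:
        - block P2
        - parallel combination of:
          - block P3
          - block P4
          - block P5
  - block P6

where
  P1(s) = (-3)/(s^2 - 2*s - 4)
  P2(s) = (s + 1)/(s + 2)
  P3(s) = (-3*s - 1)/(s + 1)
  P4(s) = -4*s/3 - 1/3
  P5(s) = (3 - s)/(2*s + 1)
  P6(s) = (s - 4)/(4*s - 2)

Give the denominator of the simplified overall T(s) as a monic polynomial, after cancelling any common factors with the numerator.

Step 1. combine P3, P4, P5 in parallel, giving (-8*s^3 - 35*s^2 - 16*s + 5)/(6*s^2 + 9*s + 3)
Step 2. reduce the series chain P2, (P3+P4+P5), giving (-8*s^3 - 35*s^2 - 16*s + 5)/(6*s^2 + 15*s + 6)
Step 3. apply the feedback formula to P1, (P2*(P3+P4+P5)), giving (-6*s^2 - 15*s - 6)/(2*s^4 + 9*s^3 + 19*s^2 - 8*s - 13)
Step 4. combine [P1/(1+P1*(P2*(P3+P4+P5)))], P6 in series, giving (-6*s^3 + 9*s^2 + 54*s + 24)/(8*s^5 + 32*s^4 + 58*s^3 - 70*s^2 - 36*s + 26)
That last expression is T(s), already simplified. Scaling its denominator by 1/8 (the reciprocal of the leading coefficient) yields the monic denominator.

Answer: s^5 + 4*s^4 + 29*s^3/4 - 35*s^2/4 - 9*s/2 + 13/4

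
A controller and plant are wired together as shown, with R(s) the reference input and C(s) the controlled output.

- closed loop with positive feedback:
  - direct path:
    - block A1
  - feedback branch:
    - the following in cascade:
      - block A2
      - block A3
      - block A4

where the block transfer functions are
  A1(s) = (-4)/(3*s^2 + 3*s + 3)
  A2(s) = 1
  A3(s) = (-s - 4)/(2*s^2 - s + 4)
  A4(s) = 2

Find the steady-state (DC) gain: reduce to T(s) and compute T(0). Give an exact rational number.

Answer: 4/5

Working:
Step 1. multiply A2, A3, A4 (series): (-2*s - 8)/(2*s^2 - s + 4)
Step 2. apply the feedback formula to A1, (A2*A3*A4): (-8*s^2 + 4*s - 16)/(6*s^4 + 3*s^3 + 15*s^2 + s - 20)
Evaluating the step-2 result (the overall T(s)) at s = 0 gives T(0) = -16/(-20) = 4/5.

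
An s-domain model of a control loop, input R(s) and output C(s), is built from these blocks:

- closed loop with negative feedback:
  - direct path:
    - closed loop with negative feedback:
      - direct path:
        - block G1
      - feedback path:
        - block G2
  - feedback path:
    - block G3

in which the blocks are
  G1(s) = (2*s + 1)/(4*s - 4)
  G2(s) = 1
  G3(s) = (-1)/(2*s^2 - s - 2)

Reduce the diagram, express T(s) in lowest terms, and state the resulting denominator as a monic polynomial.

Answer: s^3 - s^2 - 11*s/12 + 5/12

Working:
(1) apply the feedback formula to G1, G2 = (2*s + 1)/(6*s - 3)
(2) feedback reduction of [G1/(1+G1*G2)], G3 = (4*s^3 - 5*s - 2)/(12*s^3 - 12*s^2 - 11*s + 5)
Step 2 gives the fully reduced T(s), with no common factor left to cancel. The denominator's leading coefficient is 12, so divide each of its coefficients by 12 to get the monic form.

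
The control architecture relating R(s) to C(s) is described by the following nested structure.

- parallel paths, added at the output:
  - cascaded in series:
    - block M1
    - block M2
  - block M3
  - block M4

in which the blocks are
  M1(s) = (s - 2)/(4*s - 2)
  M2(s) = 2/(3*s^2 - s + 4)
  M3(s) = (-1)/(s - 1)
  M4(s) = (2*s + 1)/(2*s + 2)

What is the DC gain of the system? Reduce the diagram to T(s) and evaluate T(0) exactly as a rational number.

Answer: 2

Working:
Step 1: cascade M1, M2; result (s - 2)/(6*s^3 - 5*s^2 + 9*s - 4)
Step 2: combine (M1*M2), M3, M4 in parallel; result (12*s^5 - 28*s^4 + 17*s^3 - 24*s^2 - 17*s + 16)/(12*s^5 - 10*s^4 + 6*s^3 + 2*s^2 - 18*s + 8)
The step-2 result is T(s). Setting s = 0: T(0) = 16/8 = 2.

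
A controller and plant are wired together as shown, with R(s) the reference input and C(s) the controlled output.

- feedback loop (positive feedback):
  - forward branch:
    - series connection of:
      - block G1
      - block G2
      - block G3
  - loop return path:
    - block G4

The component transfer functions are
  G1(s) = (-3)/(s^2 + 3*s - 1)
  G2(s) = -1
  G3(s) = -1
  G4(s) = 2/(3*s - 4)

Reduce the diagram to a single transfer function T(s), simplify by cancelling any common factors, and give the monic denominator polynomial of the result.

Step 1. series reduction of G1, G2, G3: (-3)/(s^2 + 3*s - 1)
Step 2. feedback reduction of (G1*G2*G3), G4: (12 - 9*s)/(3*s^3 + 5*s^2 - 15*s + 10)
That last expression is T(s), already simplified. Scaling its denominator by 1/3 (the reciprocal of the leading coefficient) yields the monic denominator.

Therefore the answer is s^3 + 5*s^2/3 - 5*s + 10/3.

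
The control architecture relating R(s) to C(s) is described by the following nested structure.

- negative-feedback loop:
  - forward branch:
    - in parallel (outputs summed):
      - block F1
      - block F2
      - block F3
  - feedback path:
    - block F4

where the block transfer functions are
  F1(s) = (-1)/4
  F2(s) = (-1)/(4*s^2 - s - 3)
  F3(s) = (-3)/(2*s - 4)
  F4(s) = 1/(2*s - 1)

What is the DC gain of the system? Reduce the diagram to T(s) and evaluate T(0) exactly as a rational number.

Answer: 5

Working:
Step 1 - add F1, F2, F3 (parallel): (-4*s^3 - 15*s^2 + 3*s + 20)/(16*s^3 - 36*s^2 - 4*s + 24)
Step 2 - apply the feedback formula to (F1+F2+F3), F4: (-8*s^4 - 26*s^3 + 21*s^2 + 37*s - 20)/(32*s^4 - 92*s^3 + 13*s^2 + 55*s - 4)
Step 2 gives the overall T(s). Then T(0) = -20/(-4) = 5.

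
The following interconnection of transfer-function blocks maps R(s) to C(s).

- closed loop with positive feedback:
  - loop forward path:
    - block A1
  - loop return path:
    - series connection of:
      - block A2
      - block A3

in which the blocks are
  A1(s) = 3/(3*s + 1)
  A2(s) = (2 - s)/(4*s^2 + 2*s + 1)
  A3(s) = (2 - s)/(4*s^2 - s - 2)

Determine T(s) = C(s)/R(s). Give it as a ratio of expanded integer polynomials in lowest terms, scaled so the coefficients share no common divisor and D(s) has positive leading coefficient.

Answer: (48*s^4 + 12*s^3 - 18*s^2 - 15*s - 6)/(48*s^5 + 28*s^4 - 14*s^3 - 24*s^2 + s - 14)

Working:
[1] combine A2, A3 in series, giving (s^2 - 4*s + 4)/(16*s^4 + 4*s^3 - 6*s^2 - 5*s - 2)
[2] apply the feedback formula to A1, (A2*A3) - this is the overall T(s), already in the required normalized form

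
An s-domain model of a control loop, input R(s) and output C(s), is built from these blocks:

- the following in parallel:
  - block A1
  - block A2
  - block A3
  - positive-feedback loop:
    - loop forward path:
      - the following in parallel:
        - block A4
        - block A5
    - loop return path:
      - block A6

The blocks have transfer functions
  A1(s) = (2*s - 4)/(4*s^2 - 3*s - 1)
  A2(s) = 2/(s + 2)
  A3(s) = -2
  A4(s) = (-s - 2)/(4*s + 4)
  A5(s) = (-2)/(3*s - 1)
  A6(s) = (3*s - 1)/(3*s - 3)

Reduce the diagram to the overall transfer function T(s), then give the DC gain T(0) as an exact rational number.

Step 1 - parallel reduction of A4, A5, giving (-3*s^2 - 13*s - 6)/(12*s^2 + 8*s - 4)
Step 2 - feedback reduction of (A4+A5), A6, giving (-9*s^3 - 30*s^2 + 21*s + 18)/(45*s^3 + 24*s^2 - 31*s + 6)
Step 3 - sum the parallel branches A1, A2, A3, [(A4+A5)/(1-(A4+A5)*A6)], giving (-396*s^6 - 357*s^5 + 605*s^4 + 279*s^3 - 389*s^2 + 66*s - 72)/(180*s^6 + 321*s^5 - 319*s^4 - 389*s^3 + 199*s^2 + 20*s - 12)
DC gain: substitute s = 0 into T(s) from step 3: T(0) = -72/(-12) = 6.

Hence the answer: 6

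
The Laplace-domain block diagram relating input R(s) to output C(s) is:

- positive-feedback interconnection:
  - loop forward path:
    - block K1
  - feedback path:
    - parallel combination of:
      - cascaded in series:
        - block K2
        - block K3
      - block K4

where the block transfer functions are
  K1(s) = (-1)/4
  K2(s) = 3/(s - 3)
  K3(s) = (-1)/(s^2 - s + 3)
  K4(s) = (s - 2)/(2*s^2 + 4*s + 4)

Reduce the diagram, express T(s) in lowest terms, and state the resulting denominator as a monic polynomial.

(1) reduce the series chain K2, K3 gives (-3)/(s^3 - 4*s^2 + 6*s - 9)
(2) add (K2*K3), K4 (parallel) gives (s^4 - 6*s^3 + 8*s^2 - 33*s + 6)/(2*s^5 - 4*s^4 - 10*s^2 - 12*s - 36)
(3) close the feedback loop around K1, ((K2*K3)+K4) gives (-2*s^5 + 4*s^4 + 10*s^2 + 12*s + 36)/(8*s^5 - 15*s^4 - 6*s^3 - 32*s^2 - 81*s - 138)
That last expression is T(s), already simplified. Scaling its denominator by 1/8 (the reciprocal of the leading coefficient) yields the monic denominator.

Final answer: s^5 - 15*s^4/8 - 3*s^3/4 - 4*s^2 - 81*s/8 - 69/4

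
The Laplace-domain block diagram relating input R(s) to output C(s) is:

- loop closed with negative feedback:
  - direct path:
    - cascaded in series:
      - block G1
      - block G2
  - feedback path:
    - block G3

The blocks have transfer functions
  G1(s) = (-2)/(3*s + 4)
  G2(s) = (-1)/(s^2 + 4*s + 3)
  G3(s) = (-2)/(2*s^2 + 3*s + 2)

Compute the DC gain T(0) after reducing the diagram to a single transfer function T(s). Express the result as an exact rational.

[1] multiply G1, G2 (series); result 2/(3*s^3 + 16*s^2 + 25*s + 12)
[2] apply the feedback formula to (G1*G2), G3; result (4*s^2 + 6*s + 4)/(6*s^5 + 41*s^4 + 104*s^3 + 131*s^2 + 86*s + 20)
DC gain: substitute s = 0 into T(s) from step 2: T(0) = 4/20 = 1/5.

Hence the answer: 1/5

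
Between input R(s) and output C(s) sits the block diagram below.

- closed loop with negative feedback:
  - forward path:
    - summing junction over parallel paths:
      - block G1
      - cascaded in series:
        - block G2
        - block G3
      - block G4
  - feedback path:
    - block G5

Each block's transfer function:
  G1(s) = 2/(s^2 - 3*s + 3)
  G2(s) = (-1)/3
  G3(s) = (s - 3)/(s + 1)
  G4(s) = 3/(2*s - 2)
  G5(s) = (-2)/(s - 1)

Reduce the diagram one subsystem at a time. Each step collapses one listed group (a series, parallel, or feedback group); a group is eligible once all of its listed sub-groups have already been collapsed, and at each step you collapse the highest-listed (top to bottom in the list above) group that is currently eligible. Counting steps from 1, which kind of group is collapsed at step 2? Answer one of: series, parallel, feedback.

[1] multiply G2, G3 (series)
[2] reduce the parallel group G1, (G2*G3), G4
[3] collapse the loop ((G1+(G2*G3)+G4) forward, G5 return)
At step 2 the group reduced is parallel.

Hence the answer: parallel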